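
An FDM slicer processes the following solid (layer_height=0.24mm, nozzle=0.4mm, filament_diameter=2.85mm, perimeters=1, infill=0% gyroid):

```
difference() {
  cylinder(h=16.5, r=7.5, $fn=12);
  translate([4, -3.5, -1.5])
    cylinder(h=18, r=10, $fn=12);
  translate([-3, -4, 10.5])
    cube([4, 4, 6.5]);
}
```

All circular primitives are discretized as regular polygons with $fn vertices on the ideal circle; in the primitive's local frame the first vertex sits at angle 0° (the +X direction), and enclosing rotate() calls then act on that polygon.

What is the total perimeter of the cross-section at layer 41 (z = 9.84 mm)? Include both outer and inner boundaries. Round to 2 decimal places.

36.94 mm

At z = 9.84 mm: the r=7.5 cylinder contributes a regular 12-gon of circumradius 7.5 (perimeter = 2·12·7.500·sin(180°/12) = 46.59 mm); the cylinder at (4, -3.5): section is a regular 12-gon, circumradius r=10 (perimeter = 2·12·10.000·sin(180°/12) = 62.12 mm); the cube at (-3, -4) is absent (z outside [10.5, 17]); Subtracting the remaining from the first: starting from the r=7.5 cylinder, the r=10 cylinder at (4, -3.5) partially overlaps it — only the 134.74 mm² overlap (of its 300.00 mm²) is removed, clipping the outline — boundary = 36.94 mm. Overall, the cross-section is a single solid region. Total boundary length (outer) = 36.94 mm.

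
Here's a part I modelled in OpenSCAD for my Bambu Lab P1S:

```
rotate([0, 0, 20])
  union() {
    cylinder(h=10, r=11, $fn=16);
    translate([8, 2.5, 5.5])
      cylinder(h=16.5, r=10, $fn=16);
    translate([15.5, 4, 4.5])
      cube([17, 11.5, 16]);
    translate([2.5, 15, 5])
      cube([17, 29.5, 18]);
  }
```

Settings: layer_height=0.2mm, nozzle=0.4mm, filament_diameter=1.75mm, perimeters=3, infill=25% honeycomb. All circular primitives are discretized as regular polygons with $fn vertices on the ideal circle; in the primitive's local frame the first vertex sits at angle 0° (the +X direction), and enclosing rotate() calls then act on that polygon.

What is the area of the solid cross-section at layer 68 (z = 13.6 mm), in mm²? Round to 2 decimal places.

994.30 mm²

At z = 13.6 mm: the cylinder does not reach this height (z outside [0, 10]); the r=10 cylinder at (8, 2.5) gives a regular 16-gon of circumradius 10 (constant along its height) (area = (16/2)·10.000²·sin(360°/16) = 306.15 mm²); the 17×11.5 cube at (15.5, 4) contributes its full rectangle (area 195.50 mm²); the 17×29.5 cube at (2.5, 15) contributes its full rectangle (area 501.50 mm²); Taking the union: the regions partially overlap — summed areas 1003.15 mm² minus the doubly-counted overlap 8.85 mm² gives 994.30 mm² — area = 994.30 mm²; (rotated 20° about Z; rotation is an isometry so areas/perimeters/island counts are preserved). Overall, the cross-section is a single solid region. Net area = 994.30 mm².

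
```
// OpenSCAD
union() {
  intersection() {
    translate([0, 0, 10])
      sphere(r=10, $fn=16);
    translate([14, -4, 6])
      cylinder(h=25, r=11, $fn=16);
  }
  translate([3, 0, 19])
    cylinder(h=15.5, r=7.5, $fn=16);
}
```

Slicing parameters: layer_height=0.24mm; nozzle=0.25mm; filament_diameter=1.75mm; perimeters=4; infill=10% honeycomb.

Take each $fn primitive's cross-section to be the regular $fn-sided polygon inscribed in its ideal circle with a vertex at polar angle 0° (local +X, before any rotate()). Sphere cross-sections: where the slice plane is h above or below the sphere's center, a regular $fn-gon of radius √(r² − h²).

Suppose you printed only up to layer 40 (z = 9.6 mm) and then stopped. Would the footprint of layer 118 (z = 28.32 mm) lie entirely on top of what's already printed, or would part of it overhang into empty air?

part overhangs

Compare the two slices. At z = 9.6: the r=10 sphere slices to a regular 16-gon of circumradius 9.992 (√(r²−h²) with h=0.4 from center) (area = (16/2)·9.992²·sin(360°/16) = 305.66 mm²); the cylinder at (14, -4): section is a regular 16-gon, circumradius r=11 (area = (16/2)·11.000²·sin(360°/16) = 370.44 mm²); Taking the intersection: the r=11 cylinder at (14, -4) partially overlaps the r=10 sphere; clipping to the common part keeps 62.54 mm² — area = 62.54 mm²; the cylinder at (3, 0) is absent (z outside [19, 34.5]); Taking the union: only the result so far is present, so the union is just that shape — area = 62.54 mm². At z = 28.32: the sphere is not intersected at this z (|z−center|=18.320 > r=10); the r=11 cylinder at (14, -4) gives a regular 16-gon of circumradius 11 (constant along its height) (area = (16/2)·11.000²·sin(360°/16) = 370.44 mm²); Taking the intersection: at least one operand is absent at this height, so nothing remains; the r=7.5 cylinder at (3, 0) contributes a regular 16-gon of circumradius 7.5 (area = (16/2)·7.500²·sin(360°/16) = 172.21 mm²); Combining (union): only the r=7.5 cylinder at (3, 0) is present, so the union is just that shape — area = 172.21 mm². Checking containment: at z = 28.32 the cross-section extends beyond the z = 9.6 cross-section by about 114.02 mm².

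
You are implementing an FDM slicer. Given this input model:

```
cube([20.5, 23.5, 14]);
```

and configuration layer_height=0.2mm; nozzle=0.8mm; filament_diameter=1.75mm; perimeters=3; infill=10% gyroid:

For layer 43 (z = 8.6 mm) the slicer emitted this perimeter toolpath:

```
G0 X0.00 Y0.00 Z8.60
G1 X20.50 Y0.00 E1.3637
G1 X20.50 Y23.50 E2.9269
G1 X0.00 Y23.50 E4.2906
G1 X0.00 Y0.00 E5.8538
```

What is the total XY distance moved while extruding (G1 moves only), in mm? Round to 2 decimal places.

Sum the Euclidean lengths of each G1 segment: total = 88.00 mm.

88.00 mm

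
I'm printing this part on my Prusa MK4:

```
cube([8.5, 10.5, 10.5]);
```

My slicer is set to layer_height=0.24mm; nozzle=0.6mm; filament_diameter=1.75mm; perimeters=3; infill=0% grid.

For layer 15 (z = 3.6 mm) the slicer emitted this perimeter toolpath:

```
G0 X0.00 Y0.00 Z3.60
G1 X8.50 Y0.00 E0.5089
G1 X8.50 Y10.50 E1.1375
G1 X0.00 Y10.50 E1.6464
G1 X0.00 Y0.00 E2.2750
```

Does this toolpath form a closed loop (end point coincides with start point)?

Start point (G0): (0.00, 0.00). End point (last G1): the path returns to the start — closed.

yes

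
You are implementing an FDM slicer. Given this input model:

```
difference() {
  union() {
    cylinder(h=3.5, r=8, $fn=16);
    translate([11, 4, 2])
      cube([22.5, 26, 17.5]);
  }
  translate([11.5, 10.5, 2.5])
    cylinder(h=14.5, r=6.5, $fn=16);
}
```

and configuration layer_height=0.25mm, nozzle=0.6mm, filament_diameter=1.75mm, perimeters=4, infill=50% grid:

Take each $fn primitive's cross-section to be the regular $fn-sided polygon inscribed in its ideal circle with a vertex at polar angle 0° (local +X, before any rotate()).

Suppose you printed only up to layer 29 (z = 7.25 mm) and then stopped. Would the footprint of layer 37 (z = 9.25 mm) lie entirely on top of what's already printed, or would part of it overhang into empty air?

entirely on top

Compare the two slices. At z = 7.25: the cylinder is absent (z outside [0, 3.5]); the 22.5×26 cube at (11, 4) contributes its full rectangle (area 585.00 mm²); Merging all regions: only the 22.5×26 cube at (11, 4) is present, so the union is just that shape — area = 585.00 mm²; the r=6.5 cylinder at (11.5, 10.5) gives a regular 16-gon of circumradius 6.5 (constant along its height) (area = (16/2)·6.500²·sin(360°/16) = 129.35 mm²); Subtracting the remaining from the first: starting from that combined region (585.00 mm²), the r=6.5 cylinder at (11.5, 10.5) partially overlaps it — only the 71.12 mm² overlap (of its 129.35 mm²) is removed, clipping the outline — area = 513.88 mm². At z = 9.25: the cylinder is not intersected at this z (z outside [0, 3.5]); the cube at (11, 4) is present — its section is the full 22.5×26 rectangle (area 585.00 mm²); Merging all regions: only the 22.5×26 cube at (11, 4) is present, so the union is just that shape — area = 585.00 mm²; the cylinder at (11.5, 10.5): section is a regular 16-gon, circumradius r=6.5 (area = (16/2)·6.500²·sin(360°/16) = 129.35 mm²); Taking the first minus the rest: starting from that combined region (585.00 mm²), the r=6.5 cylinder at (11.5, 10.5) partially overlaps it — only the 71.12 mm² overlap (of its 129.35 mm²) is removed, clipping the outline — area = 513.88 mm². Checking containment: the cross-section at z = 9.25 is a subset of the cross-section at z = 7.25.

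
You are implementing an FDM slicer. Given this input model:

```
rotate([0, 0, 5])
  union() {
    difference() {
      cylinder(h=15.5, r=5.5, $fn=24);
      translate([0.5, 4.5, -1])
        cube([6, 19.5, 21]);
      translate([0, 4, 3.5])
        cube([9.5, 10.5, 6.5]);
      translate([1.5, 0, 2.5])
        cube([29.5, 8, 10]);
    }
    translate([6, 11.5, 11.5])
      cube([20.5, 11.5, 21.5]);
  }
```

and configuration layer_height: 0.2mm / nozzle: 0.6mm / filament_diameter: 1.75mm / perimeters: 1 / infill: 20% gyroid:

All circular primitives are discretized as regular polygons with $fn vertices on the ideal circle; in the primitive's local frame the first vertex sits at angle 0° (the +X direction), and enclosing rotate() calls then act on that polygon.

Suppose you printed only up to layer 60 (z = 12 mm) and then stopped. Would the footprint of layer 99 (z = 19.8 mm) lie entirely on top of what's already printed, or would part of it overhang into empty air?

Compare the two slices. At z = 12: the r=5.5 cylinder contributes a regular 24-gon of circumradius 5.5 (area = (24/2)·5.500²·sin(360°/24) = 93.95 mm²); the 6×19.5 cube at (0.5, 4.5) contributes its full rectangle (area 117.00 mm²); the cube at (0, 4) is not intersected at this z (z outside [3.5, 10]); the 29.5×8 cube at (1.5, 0) contributes its full rectangle (area 236.00 mm²); Subtracting the remaining from the first: starting from the r=5.5 cylinder (93.95 mm²), the 6×19.5 cube at (0.5, 4.5) partially overlaps it — only the 1.57 mm² overlap (of its 117.00 mm²) is removed, clipping the outline; the 29.5×8 cube at (1.5, 0) partially overlaps it — only the 14.69 mm² overlap (of its 236.00 mm²) is removed, clipping the outline — area = 77.70 mm²; the 20.5×11.5 cube at (6, 11.5) contributes its full rectangle (area 235.75 mm²); Taking the union: the 2 present regions are separate (no shared area or edge), so areas and boundary lengths simply add and each stays a separate island — area = 313.45 mm²; (whole slice rotated 5° about Z — lengths, areas and connectivity unchanged). At z = 19.8: the cylinder does not reach this height (z outside [0, 15.5]); the cube at (0.5, 4.5) (footprint 6×19.5) is included at this height (area 117.00 mm²); the cube at (0, 4) does not reach this height (z outside [3.5, 10]); the cube at (1.5, 0) is not intersected at this z (z outside [2.5, 12.5]); After the difference (first − rest): the first operand is absent here, so nothing remains; the cube at (6, 11.5) (footprint 20.5×11.5) is included at this height (area 235.75 mm²); Merging all regions: only the 20.5×11.5 cube at (6, 11.5) is present, so the union is just that shape — area = 235.75 mm²; (whole slice rotated 5° about Z — lengths, areas and connectivity unchanged). Checking containment: the cross-section at z = 19.8 is a subset of the cross-section at z = 12.

entirely on top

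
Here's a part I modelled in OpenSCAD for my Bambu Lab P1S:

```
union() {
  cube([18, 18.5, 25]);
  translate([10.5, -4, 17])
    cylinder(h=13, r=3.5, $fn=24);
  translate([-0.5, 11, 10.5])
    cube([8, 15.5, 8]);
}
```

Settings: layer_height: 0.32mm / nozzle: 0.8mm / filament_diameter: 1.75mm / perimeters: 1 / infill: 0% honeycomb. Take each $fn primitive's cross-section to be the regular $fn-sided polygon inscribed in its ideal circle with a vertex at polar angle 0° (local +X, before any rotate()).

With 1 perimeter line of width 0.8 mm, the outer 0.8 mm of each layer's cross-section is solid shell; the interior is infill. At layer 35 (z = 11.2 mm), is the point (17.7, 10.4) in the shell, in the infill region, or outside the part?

At z = 11.2 mm: the cube is present — its section is the full 18×18.5 rectangle; the cylinder at (10.5, -4) does not reach this height (z outside [17, 30]); the 8×15.5 cube at (-0.5, 11) contributes its full rectangle; Merging all regions: the regions partially overlap (shared area 56.25 mm²), so overlapping operands fuse into one piece — 1 connected region. Overall, the cross-section is a single solid region. The nearest boundary edge runs (18.00, 18.50)→(18.00, 0.00); distance from the point to it = 0.30 mm. The point is inside the cross-section, 0.30 mm from the nearest boundary — within the 0.8 mm shell band (1 × 0.8).

shell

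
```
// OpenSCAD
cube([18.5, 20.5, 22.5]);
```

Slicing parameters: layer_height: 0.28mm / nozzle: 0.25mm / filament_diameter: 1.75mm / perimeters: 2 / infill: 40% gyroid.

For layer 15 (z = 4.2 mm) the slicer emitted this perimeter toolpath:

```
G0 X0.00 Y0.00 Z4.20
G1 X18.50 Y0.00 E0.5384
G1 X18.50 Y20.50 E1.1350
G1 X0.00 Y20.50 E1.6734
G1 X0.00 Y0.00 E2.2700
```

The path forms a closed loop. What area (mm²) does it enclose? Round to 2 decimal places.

379.25 mm²

Apply the shoelace formula to the sequence of (X, Y) vertices; enclosed area = 379.25 mm².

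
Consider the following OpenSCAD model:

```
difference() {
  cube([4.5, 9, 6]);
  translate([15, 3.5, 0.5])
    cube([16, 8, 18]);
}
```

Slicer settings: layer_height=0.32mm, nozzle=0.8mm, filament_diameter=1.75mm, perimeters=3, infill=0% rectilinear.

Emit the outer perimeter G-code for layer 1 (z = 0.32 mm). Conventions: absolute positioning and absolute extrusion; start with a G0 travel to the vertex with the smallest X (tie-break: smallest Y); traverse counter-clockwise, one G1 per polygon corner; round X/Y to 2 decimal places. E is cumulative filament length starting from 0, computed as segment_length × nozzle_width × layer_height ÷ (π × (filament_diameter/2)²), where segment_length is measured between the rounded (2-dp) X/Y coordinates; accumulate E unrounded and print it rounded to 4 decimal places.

G0 X0.00 Y0.00 Z0.32
G1 X4.50 Y0.00 E0.4789
G1 X4.50 Y9.00 E1.4368
G1 X0.00 Y9.00 E1.9158
G1 X0.00 Y0.00 E2.8737

At z = 0.32 mm: the cube (footprint 4.5×9) is included at this height; the cube at (15, 3.5) is not intersected at this z (z outside [0.5, 18.5]); After the difference (first − rest): none of the subtracted shapes is present at this height, so the 4.5×9 cube is unchanged — 1 connected region. The outline is a single polygon with 4 vertices. Extrusion per mm of travel: 0.8 × 0.32 / (π × 0.875²) = 0.106432. Accumulating E over each segment gives final E = 2.8737.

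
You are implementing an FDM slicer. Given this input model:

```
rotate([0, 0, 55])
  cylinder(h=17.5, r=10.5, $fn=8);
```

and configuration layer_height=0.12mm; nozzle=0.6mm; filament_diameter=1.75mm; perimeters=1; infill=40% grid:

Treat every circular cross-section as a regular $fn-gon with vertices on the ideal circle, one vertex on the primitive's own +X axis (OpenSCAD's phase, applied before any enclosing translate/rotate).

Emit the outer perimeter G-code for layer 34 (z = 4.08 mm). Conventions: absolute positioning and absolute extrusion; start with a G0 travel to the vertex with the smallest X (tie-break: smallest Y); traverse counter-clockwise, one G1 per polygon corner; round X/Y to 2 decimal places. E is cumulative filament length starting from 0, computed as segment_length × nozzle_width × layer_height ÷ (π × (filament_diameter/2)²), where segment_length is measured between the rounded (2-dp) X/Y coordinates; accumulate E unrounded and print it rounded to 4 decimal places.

At z = 4.08 mm: the r=10.5 cylinder gives a regular 8-gon of circumradius 10.5 (constant along its height); (whole slice rotated 55° about Z — lengths, areas and connectivity unchanged). The outline is a single polygon with 8 vertices. Extrusion per mm of travel: 0.6 × 0.12 / (π × 0.875²) = 0.029934. Accumulating E over each segment gives final E = 1.9242.

G0 X-10.34 Y-1.82 Z4.08
G1 X-6.02 Y-8.60 E0.2407
G1 X1.82 Y-10.34 E0.4810
G1 X8.60 Y-6.02 E0.7217
G1 X10.34 Y1.82 E0.9621
G1 X6.02 Y8.60 E1.2027
G1 X-1.82 Y10.34 E1.4431
G1 X-8.60 Y6.02 E1.6838
G1 X-10.34 Y-1.82 E1.9242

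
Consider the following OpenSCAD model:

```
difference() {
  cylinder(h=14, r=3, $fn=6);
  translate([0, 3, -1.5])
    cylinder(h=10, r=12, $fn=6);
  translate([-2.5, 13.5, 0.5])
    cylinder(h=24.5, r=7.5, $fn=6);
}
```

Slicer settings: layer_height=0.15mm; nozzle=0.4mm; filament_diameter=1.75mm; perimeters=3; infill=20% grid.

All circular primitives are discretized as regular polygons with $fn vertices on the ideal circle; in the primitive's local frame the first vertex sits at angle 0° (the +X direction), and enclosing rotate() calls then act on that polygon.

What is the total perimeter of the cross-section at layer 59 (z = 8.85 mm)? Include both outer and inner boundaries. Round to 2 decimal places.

18.00 mm

At z = 8.85 mm: the cylinder: section is a regular 6-gon, circumradius r=3 (perimeter = 2·6·3.000·sin(180°/6) = 18.00 mm); the cylinder at (0, 3) does not reach this height (z outside [-1.5, 8.5]); the cylinder at (-2.5, 13.5): section is a regular 6-gon, circumradius r=7.5 (perimeter = 2·6·7.500·sin(180°/6) = 45.00 mm); After the difference (first − rest): starting from the r=3 cylinder, the r=7.5 cylinder at (-2.5, 13.5) misses the remaining region (no effect) — boundary = 18.00 mm. Overall, the cross-section is a single solid region. Total boundary length (outer) = 18.00 mm.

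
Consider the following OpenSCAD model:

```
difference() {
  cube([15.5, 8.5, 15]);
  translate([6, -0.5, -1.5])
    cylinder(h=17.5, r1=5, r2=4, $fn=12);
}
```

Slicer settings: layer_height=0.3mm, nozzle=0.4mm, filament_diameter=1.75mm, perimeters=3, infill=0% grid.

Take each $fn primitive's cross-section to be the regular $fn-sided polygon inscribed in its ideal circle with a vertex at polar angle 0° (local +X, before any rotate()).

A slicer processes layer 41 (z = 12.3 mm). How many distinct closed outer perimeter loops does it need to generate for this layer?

At z = 12.3 mm: the cube (footprint 15.5×8.5) is included at this height; the cone at (6, -0.5) contributes a regular 12-gon of circumradius 4.211 (interpolated between r1=5 and r2=4 at t=0.789); Subtracting the remaining from the first: starting from the 15.5×8.5 cube, the cone at (6, -0.5) partially overlaps it — only the 22.46 mm² overlap (of its 53.21 mm²) is removed, clipping the outline — 1 connected region. The result has 1 disconnected region.

1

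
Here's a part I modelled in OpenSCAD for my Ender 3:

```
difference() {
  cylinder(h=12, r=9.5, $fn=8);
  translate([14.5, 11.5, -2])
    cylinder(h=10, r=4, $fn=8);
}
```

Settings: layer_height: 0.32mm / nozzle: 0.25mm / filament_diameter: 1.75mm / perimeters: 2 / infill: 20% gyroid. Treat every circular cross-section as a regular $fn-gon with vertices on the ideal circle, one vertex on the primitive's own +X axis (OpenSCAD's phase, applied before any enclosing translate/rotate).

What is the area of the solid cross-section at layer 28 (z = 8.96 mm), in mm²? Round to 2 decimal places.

255.27 mm²

At z = 8.96 mm: the cylinder: section is a regular 8-gon, circumradius r=9.5 (area = (8/2)·9.500²·sin(360°/8) = 255.27 mm²); the cylinder at (14.5, 11.5) is absent (z outside [-2, 8]); Subtracting the remaining from the first: none of the subtracted shapes is present at this height, so the r=9.5 cylinder is unchanged — area = 255.27 mm². Overall, the cross-section is a single solid region. Net area = 255.27 mm².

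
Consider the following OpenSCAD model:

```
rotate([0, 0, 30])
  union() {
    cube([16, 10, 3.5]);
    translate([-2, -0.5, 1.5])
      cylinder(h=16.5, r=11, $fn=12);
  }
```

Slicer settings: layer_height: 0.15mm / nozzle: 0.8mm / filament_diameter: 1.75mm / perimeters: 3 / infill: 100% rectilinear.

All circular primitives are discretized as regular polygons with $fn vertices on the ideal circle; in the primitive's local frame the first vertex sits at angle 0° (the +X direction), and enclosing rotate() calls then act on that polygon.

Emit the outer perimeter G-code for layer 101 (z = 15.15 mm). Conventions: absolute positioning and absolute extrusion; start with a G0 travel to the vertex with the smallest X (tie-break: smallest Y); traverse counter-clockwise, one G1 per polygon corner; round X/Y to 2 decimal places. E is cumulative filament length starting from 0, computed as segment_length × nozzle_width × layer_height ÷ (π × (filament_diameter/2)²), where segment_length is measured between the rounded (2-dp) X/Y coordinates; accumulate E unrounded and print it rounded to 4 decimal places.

At z = 15.15 mm: the cube does not reach this height (z outside [0, 3.5]); the r=11 cylinder at (-2, -0.5) gives a regular 12-gon of circumradius 11 (constant along its height); Taking the union: only the r=11 cylinder at (-2, -0.5) is present, so the union is just that shape — 1 connected region; (whole slice rotated 30° about Z — lengths, areas and connectivity unchanged). The outline is a single polygon with 12 vertices. Extrusion per mm of travel: 0.8 × 0.15 / (π × 0.875²) = 0.049890. Accumulating E over each segment gives final E = 3.4087.

G0 X-12.48 Y-1.43 Z15.15
G1 X-11.01 Y-6.93 E0.2840
G1 X-6.98 Y-10.96 E0.5684
G1 X-1.48 Y-12.43 E0.8524
G1 X4.02 Y-10.96 E1.1364
G1 X8.04 Y-6.93 E1.4204
G1 X9.52 Y-1.43 E1.7046
G1 X8.04 Y4.07 E1.9887
G1 X4.02 Y8.09 E2.2724
G1 X-1.48 Y9.57 E2.5565
G1 X-6.98 Y8.09 E2.8407
G1 X-11.01 Y4.07 E3.1247
G1 X-12.48 Y-1.43 E3.4087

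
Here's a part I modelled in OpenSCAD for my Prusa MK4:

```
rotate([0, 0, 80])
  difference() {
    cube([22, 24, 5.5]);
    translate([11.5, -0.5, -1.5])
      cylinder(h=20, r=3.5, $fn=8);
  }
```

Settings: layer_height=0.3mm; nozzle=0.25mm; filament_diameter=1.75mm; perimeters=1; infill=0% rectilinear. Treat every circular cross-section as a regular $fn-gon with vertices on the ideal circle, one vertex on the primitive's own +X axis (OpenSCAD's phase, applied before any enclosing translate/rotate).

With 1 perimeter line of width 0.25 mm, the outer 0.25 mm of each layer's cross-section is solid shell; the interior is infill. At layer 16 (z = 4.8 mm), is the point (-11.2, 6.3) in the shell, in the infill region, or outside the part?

At z = 4.8 mm: the 22×24 cube contributes its full rectangle; the r=3.5 cylinder at (11.5, -0.5) gives a regular 8-gon of circumradius 3.5 (constant along its height); Taking the first minus the rest: starting from the 22×24 cube, the r=3.5 cylinder at (11.5, -0.5) partially overlaps it — only the 13.93 mm² overlap (of its 34.65 mm²) is removed, clipping the outline — 1 connected region; (whole slice rotated 80° about Z — lengths, areas and connectivity unchanged). Overall, the cross-section is a single solid region. Undo the 80° rotation: the query point maps to (4.259, 12.124) in the un-rotated model frame. The nearest boundary edge runs (0.00, 0.00)→(0.00, 24.00); distance from the point to it = 4.26 mm. The point is inside the cross-section and 4.26 mm from the nearest boundary — more than the 0.25 mm shell width (1 × 0.25), so it's in the infill interior.

infill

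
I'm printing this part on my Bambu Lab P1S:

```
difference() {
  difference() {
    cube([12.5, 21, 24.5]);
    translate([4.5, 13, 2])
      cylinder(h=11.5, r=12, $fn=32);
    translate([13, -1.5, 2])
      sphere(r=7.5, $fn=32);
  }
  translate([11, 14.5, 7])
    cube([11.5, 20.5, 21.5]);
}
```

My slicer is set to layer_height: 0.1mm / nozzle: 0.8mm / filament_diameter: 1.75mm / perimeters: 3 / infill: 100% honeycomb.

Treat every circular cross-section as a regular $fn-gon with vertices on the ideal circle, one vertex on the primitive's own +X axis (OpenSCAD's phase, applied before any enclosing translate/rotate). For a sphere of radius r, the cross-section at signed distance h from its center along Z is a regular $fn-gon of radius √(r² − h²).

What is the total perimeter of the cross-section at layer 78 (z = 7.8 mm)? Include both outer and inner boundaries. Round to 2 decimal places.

30.12 mm

At z = 7.8 mm: the 12.5×21 cube contributes its full rectangle (perimeter 67.00 mm); the cylinder at (4.5, 13): section is a regular 32-gon, circumradius r=12 (perimeter = 2·32·12.000·sin(180°/32) = 75.28 mm); the sphere at (13, -1.5): section is a regular 32-gon, circumradius = √(r²−h²) = √(7.5²−5.8²) = 4.755 (perimeter = 2·32·4.755·sin(180°/32) = 29.83 mm); After the difference (first − rest): starting from the 12.5×21 cube, the r=12 cylinder at (4.5, 13) partially overlaps it — only the 240.50 mm² overlap (of its 449.49 mm²) is removed, clipping the outline; the r=7.5 sphere at (13, -1.5) partially overlaps it — only the 9.04 mm² overlap (of its 70.58 mm²) is removed, clipping the outline — boundary = 30.12 mm; the cube at (11, 14.5) (footprint 11.5×20.5) is included at this height (perimeter 64.00 mm); Taking the first minus the rest: starting from that combined region, the 11.5×20.5 cube at (11, 14.5) misses the remaining region (no effect) — boundary = 30.12 mm. Overall, the cross-section is a single solid region. Total boundary length (outer) = 30.12 mm.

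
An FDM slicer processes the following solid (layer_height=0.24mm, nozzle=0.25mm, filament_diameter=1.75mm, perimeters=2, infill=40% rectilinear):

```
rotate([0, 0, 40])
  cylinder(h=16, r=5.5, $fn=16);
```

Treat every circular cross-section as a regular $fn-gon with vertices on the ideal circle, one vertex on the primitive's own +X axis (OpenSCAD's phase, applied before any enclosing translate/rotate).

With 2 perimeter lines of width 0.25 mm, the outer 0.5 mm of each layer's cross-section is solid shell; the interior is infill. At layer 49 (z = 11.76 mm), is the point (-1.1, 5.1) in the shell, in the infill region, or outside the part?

At z = 11.76 mm: the r=5.5 cylinder gives a regular 16-gon of circumradius 5.5 (constant along its height); (whole slice rotated 40° about Z — lengths, areas and connectivity unchanged). Overall, the cross-section is a single solid region. Undo the 40° rotation: the query point maps to (2.436, 4.614) in the un-rotated model frame. The nearest boundary edge runs (3.89, 3.89)→(2.10, 5.08); distance from the point to it = 0.20 mm. The point is inside the cross-section, 0.20 mm from the nearest boundary — within the 0.5 mm shell band (2 × 0.25).

shell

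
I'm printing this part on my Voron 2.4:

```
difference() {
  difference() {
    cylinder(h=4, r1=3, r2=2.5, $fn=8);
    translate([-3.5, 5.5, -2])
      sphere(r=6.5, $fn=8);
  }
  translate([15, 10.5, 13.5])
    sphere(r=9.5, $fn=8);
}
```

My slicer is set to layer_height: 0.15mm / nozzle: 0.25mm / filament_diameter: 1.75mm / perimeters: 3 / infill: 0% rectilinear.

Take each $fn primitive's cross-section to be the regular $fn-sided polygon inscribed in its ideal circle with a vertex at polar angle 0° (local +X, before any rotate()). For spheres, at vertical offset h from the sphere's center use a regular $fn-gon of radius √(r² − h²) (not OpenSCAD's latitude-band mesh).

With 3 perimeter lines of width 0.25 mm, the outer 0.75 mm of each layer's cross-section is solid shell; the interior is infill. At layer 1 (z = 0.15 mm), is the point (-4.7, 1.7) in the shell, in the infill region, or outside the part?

outside

At z = 0.15 mm: the cone (r1=3→r2=2.5) has section circumradius 2.981 here — a regular 8-gon; the r=6.5 sphere at (-3.5, 5.5) slices to a regular 8-gon of circumradius 6.134 (√(r²−h²) with h=2.15 from center); Taking the first minus the rest: starting from the cone, the r=6.5 sphere at (-3.5, 5.5) partially overlaps it — only the 7.57 mm² overlap (of its 106.43 mm²) is removed, clipping the outline — 1 connected region; the sphere at (15, 10.5) is not intersected at this z (|z−center|=13.350 > r=9.5); Taking the first minus the rest: none of the subtracted shapes is present at this height, so that combined region is unchanged — 1 connected region. Overall, the cross-section is a single solid region. The nearest boundary edge runs (-2.11, -2.11)→(-2.83, -0.36); distance from the point to it = 2.78 mm. The point is not inside any of the regions above, so it lies outside the cross-section (2.78 mm from the nearest boundary).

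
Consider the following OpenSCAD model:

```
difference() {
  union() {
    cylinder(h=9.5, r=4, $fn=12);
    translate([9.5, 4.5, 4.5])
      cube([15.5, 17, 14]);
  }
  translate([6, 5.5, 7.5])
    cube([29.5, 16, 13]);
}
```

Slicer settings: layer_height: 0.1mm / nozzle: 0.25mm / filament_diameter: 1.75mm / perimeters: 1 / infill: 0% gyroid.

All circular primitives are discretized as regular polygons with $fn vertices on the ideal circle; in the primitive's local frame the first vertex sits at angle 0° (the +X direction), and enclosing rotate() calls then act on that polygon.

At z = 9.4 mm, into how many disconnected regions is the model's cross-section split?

At z = 9.4 mm: the r=4 cylinder gives a regular 12-gon of circumradius 4 (constant along its height); the cube at (9.5, 4.5) (footprint 15.5×17) is included at this height; Taking the union: the 2 present regions are separate (no shared area or edge), so areas and boundary lengths simply add and each stays a separate island — 2 connected regions; the cube at (6, 5.5) (footprint 29.5×16) is included at this height; Subtracting the remaining from the first: starting from the result so far, the 29.5×16 cube at (6, 5.5) partially overlaps it — only the 248.00 mm² overlap (of its 472.00 mm²) is removed, clipping the outline — 2 connected regions. The result has 2 disconnected regions.

2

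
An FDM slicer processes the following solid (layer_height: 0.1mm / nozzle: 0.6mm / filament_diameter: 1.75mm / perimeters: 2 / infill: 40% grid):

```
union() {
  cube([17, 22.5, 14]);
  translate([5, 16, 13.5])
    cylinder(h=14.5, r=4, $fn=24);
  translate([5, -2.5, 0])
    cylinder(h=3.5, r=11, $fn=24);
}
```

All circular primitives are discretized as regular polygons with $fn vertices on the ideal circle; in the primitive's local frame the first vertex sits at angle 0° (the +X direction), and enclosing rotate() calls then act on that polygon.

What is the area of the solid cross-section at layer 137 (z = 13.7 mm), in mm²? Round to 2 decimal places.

382.50 mm²

At z = 13.7 mm: the 17×22.5 cube contributes its full rectangle (area 382.50 mm²); the r=4 cylinder at (5, 16) contributes a regular 24-gon of circumradius 4 (area = (24/2)·4.000²·sin(360°/24) = 49.69 mm²); the cylinder at (5, -2.5) is not intersected at this z (z outside [0, 3.5]); Merging all regions: the r=4 cylinder at (5, 16) lies entirely inside the 17×22.5 cube, so the union is just the 17×22.5 cube — area = 382.50 mm². Overall, the cross-section is a single solid region. Net area = 382.50 mm².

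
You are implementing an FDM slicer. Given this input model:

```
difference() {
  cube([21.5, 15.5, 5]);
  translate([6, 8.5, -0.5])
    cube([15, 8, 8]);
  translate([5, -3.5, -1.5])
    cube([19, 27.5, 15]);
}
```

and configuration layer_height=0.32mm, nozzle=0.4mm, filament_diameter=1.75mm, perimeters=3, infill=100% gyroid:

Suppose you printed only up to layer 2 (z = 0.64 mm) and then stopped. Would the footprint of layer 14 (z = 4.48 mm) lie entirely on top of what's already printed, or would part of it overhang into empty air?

entirely on top

Compare the two slices. At z = 0.64: the cube is present — its section is the full 21.5×15.5 rectangle (area 333.25 mm²); the 15×8 cube at (6, 8.5) contributes its full rectangle (area 120.00 mm²); the cube at (5, -3.5) is present — its section is the full 19×27.5 rectangle (area 522.50 mm²); After the difference (first − rest): starting from the 21.5×15.5 cube (333.25 mm²), the 15×8 cube at (6, 8.5) partially overlaps it — only the 105.00 mm² overlap (of its 120.00 mm²) is removed, clipping the outline; the 19×27.5 cube at (5, -3.5) partially overlaps it — only the 150.75 mm² overlap (of its 522.50 mm²) is removed, clipping the outline — area = 77.50 mm². At z = 4.48: the 21.5×15.5 cube contributes its full rectangle (area 333.25 mm²); the cube at (6, 8.5) (footprint 15×8) is included at this height (area 120.00 mm²); the cube at (5, -3.5) (footprint 19×27.5) is included at this height (area 522.50 mm²); Subtracting the remaining from the first: starting from the 21.5×15.5 cube (333.25 mm²), the 15×8 cube at (6, 8.5) partially overlaps it — only the 105.00 mm² overlap (of its 120.00 mm²) is removed, clipping the outline; the 19×27.5 cube at (5, -3.5) partially overlaps it — only the 150.75 mm² overlap (of its 522.50 mm²) is removed, clipping the outline — area = 77.50 mm². Checking containment: the cross-section at z = 4.48 is a subset of the cross-section at z = 0.64.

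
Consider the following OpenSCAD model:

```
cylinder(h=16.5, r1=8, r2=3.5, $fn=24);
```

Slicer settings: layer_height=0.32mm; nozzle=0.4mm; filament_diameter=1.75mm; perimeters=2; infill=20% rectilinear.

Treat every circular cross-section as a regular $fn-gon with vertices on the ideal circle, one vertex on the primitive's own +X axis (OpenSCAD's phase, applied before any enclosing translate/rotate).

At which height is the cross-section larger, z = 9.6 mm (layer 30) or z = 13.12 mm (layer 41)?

layer 30 (z = 9.6 mm)

Layer 30 (z = 9.6): the cone contributes a regular 24-gon of circumradius 5.382 (interpolated between r1=8 and r2=3.5 at t=0.582) (area = (24/2)·5.382²·sin(360°/24) = 89.96 mm²). So its area = 89.96 mm². Layer 41 (z = 13.12): the cone contributes a regular 24-gon of circumradius 4.422 (interpolated between r1=8 and r2=3.5 at t=0.795) (area = (24/2)·4.422²·sin(360°/24) = 60.73 mm²). So its area = 60.73 mm². Layer 30 is larger (89.96 vs 60.73 mm²).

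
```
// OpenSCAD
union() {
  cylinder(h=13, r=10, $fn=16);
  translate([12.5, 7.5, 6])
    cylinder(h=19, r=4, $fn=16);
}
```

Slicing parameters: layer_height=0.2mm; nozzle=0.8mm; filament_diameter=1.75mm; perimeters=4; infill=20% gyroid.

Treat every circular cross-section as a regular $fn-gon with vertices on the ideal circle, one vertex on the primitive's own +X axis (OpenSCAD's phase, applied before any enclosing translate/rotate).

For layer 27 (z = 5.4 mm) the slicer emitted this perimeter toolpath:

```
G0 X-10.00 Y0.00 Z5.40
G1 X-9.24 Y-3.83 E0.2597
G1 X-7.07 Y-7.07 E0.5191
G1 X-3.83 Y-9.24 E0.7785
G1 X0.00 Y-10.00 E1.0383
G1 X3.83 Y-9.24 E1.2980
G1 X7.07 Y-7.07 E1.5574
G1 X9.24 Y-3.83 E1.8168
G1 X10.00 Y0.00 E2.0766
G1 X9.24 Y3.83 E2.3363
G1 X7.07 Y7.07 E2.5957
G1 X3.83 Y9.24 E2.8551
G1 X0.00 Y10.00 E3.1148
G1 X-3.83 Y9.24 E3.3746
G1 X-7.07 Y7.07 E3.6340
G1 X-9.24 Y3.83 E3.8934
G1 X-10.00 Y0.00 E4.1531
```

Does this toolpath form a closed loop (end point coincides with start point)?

Start point (G0): (-10.00, 0.00). End point (last G1): the path returns to the start — closed.

yes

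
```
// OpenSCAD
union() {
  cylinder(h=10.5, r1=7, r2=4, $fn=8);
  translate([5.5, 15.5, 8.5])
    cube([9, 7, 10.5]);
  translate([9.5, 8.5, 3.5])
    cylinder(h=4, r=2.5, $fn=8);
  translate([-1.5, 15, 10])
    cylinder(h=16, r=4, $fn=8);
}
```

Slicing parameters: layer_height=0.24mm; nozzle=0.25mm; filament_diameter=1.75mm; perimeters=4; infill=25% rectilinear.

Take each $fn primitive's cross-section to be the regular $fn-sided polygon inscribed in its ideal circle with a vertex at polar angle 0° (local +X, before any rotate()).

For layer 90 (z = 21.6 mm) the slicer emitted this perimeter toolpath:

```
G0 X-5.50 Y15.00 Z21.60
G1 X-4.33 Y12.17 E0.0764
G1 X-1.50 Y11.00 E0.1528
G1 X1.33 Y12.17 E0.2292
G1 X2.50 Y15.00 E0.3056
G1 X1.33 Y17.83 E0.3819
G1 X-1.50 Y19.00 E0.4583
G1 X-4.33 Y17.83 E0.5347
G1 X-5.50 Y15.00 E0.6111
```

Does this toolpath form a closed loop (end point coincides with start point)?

Start point (G0): (-5.50, 15.00). End point (last G1): the path returns to the start — closed.

yes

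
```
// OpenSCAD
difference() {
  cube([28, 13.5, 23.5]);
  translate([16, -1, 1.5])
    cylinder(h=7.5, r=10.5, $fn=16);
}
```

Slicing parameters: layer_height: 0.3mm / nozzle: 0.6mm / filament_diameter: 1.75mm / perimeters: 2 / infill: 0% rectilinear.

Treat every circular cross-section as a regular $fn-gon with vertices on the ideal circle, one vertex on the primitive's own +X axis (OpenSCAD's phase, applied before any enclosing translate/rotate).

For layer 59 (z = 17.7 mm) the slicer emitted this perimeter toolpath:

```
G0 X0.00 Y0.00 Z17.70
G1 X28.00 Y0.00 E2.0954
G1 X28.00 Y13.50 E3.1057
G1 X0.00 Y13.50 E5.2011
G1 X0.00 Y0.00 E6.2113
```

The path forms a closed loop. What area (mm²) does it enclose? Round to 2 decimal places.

378.00 mm²

Apply the shoelace formula to the sequence of (X, Y) vertices; enclosed area = 378.00 mm².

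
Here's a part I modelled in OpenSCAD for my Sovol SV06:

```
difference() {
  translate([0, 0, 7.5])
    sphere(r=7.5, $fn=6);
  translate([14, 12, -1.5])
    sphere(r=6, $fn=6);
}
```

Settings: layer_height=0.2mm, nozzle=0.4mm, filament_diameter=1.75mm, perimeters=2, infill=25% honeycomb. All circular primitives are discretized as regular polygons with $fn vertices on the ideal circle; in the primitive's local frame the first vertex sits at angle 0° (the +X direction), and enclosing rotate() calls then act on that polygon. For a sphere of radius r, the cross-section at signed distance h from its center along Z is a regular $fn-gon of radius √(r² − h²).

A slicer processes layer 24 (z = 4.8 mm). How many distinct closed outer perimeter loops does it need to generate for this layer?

At z = 4.8 mm: the sphere: section is a regular 6-gon, circumradius = √(r²−h²) = √(7.5²−2.7²) = 6.997; the sphere at (14, 12) is absent (|z−center|=6.300 > r=6); Taking the first minus the rest: none of the subtracted shapes is present at this height, so the r=7.5 sphere is unchanged — 1 connected region. The result has 1 disconnected region.

1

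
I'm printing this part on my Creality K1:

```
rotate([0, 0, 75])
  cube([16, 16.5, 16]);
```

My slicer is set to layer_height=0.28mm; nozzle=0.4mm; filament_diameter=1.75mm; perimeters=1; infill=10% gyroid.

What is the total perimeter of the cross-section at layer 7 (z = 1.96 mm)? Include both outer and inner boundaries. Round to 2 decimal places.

65.00 mm

At z = 1.96 mm: the cube (footprint 16×16.5) is included at this height (perimeter 65.00 mm); (whole slice rotated 75° about Z — lengths, areas and connectivity unchanged). Overall, the cross-section is a single solid region. Total boundary length (outer) = 65.00 mm.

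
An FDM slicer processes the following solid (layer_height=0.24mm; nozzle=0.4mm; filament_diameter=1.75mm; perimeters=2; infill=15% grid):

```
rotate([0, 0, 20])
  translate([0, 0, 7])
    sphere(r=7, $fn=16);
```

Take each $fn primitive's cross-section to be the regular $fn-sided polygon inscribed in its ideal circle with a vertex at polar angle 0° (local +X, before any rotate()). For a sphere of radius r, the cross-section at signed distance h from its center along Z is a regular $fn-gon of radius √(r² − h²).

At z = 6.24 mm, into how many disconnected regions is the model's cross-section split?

At z = 6.24 mm: the sphere: section is a regular 16-gon, circumradius = √(r²−h²) = √(7²−0.76²) = 6.959; (whole slice rotated 20° about Z — lengths, areas and connectivity unchanged). The result has 1 disconnected region.

1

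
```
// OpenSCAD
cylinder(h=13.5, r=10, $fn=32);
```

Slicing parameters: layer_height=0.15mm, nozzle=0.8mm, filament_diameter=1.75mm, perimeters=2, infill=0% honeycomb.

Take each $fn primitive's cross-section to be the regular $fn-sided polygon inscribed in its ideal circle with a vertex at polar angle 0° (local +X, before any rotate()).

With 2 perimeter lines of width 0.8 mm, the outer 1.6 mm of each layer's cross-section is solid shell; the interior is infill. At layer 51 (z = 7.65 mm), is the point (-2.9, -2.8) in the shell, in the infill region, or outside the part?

At z = 7.65 mm: the r=10 cylinder contributes a regular 32-gon of circumradius 10. Overall, the cross-section is a single solid region. The nearest boundary edge runs (-8.31, -5.56)→(-7.07, -7.07); distance from the point to it = 5.93 mm. The point is inside the cross-section and 5.93 mm from the nearest boundary — more than the 1.6 mm shell width (2 × 0.8), so it's in the infill interior.

infill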